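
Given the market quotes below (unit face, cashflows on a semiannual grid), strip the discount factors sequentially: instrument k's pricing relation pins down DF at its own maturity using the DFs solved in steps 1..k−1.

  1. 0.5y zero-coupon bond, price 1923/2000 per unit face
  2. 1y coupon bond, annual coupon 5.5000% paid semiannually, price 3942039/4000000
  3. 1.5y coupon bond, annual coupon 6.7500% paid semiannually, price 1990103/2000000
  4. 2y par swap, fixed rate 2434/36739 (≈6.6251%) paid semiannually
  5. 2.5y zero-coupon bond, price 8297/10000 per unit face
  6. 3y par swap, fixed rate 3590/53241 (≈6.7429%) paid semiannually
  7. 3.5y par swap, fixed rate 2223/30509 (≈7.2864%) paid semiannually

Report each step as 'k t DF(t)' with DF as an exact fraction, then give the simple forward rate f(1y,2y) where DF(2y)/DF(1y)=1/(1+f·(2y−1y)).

step 1 [0.5y] zero: DF = P = 1923/2000 ≈ 0.961500
step 2 [1y] bond c/2=11/400: DF=(3942039/4000000 − 11/400·(0.961500))/(1+11/400) = 4667/5000 ≈ 0.933400
step 3 [1.5y] bond c/2=27/800: DF=(1990103/2000000 − 27/800·(0.961500+0.933400))/(1+27/800) = 9007/10000 ≈ 0.900700
step 4 [2y] swap r/2=1217/36739: DF=(1 − 1217/36739·(0.961500+0.933400+0.900700))/(1+1217/36739) = 8783/10000 ≈ 0.878300
step 5 [2.5y] zero: DF = P = 8297/10000 ≈ 0.829700
step 6 [3y] swap r/2=1795/53241: DF=(1 − 1795/53241·(0.961500+0.933400+0.900700+0.878300+0.829700))/(1+1795/53241) = 1641/2000 ≈ 0.820500
step 7 [3.5y] swap r/2=2223/61018: DF=(1 − 2223/61018·(0.961500+0.933400+0.900700+0.878300+0.829700+0.820500))/(1+2223/61018) = 7777/10000 ≈ 0.777700

1 1/2 1923/2000
2 1 4667/5000
3 3/2 9007/10000
4 2 8783/10000
5 5/2 8297/10000
6 3 1641/2000
7 7/2 7777/10000
f(1y,2y) = ((4667/5000)/(8783/10000) − 1)/(1) = 551/8783 ≈ 6.2735%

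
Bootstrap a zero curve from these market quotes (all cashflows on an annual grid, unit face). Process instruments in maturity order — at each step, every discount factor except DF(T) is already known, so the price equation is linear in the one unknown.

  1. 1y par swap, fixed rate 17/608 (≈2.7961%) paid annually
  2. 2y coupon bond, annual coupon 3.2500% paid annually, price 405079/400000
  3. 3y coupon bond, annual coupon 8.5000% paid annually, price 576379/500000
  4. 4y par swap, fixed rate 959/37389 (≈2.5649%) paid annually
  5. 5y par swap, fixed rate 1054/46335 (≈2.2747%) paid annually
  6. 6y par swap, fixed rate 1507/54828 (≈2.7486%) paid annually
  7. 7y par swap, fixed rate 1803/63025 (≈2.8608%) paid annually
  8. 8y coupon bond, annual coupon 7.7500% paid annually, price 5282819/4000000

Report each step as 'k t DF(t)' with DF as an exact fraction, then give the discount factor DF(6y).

1 1 608/625
2 2 4751/5000
3 3 4559/5000
4 4 9041/10000
5 5 4473/5000
6 6 8493/10000
7 7 8197/10000
8 8 1931/2500
DF(6y) = 8493/10000 ≈ 0.849300

step 1 [1y] swap r/1=17/608: DF=(1 − 17/608·(0))/(1+17/608) = 608/625 ≈ 0.972800
step 2 [2y] bond c/1=13/400: DF=(405079/400000 − 13/400·(0.972800))/(1+13/400) = 4751/5000 ≈ 0.950200
step 3 [3y] bond c/1=17/200: DF=(576379/500000 − 17/200·(0.972800+0.950200))/(1+17/200) = 4559/5000 ≈ 0.911800
step 4 [4y] swap r/1=959/37389: DF=(1 − 959/37389·(0.972800+0.950200+0.911800))/(1+959/37389) = 9041/10000 ≈ 0.904100
step 5 [5y] swap r/1=1054/46335: DF=(1 − 1054/46335·(0.972800+0.950200+0.911800+0.904100))/(1+1054/46335) = 4473/5000 ≈ 0.894600
step 6 [6y] swap r/1=1507/54828: DF=(1 − 1507/54828·(0.972800+0.950200+0.911800+0.904100+0.894600))/(1+1507/54828) = 8493/10000 ≈ 0.849300
step 7 [7y] swap r/1=1803/63025: DF=(1 − 1803/63025·(0.972800+0.950200+0.911800+0.904100+0.894600+0.849300))/(1+1803/63025) = 8197/10000 ≈ 0.819700
step 8 [8y] bond c/1=31/400: DF=(5282819/4000000 − 31/400·(0.972800+0.950200+0.911800+0.904100+0.894600+0.849300+0.819700))/(1+31/400) = 1931/2500 ≈ 0.772400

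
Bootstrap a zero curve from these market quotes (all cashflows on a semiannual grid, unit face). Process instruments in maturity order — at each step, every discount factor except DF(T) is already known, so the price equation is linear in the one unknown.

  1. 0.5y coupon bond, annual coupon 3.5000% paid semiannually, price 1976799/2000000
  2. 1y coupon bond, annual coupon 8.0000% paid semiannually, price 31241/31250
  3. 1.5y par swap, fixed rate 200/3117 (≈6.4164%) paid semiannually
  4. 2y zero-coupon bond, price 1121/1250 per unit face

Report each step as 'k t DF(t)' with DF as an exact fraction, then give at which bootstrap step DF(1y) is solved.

1 1/2 4857/5000
2 1 9239/10000
3 3/2 91/100
4 2 1121/1250
DF(1y) is solved at step 2

step 1 [0.5y] bond c/2=7/400: DF=(1976799/2000000 − 7/400·(0))/(1+7/400) = 4857/5000 ≈ 0.971400
step 2 [1y] bond c/2=1/25: DF=(31241/31250 − 1/25·(0.971400))/(1+1/25) = 9239/10000 ≈ 0.923900
step 3 [1.5y] swap r/2=100/3117: DF=(1 − 100/3117·(0.971400+0.923900))/(1+100/3117) = 91/100 ≈ 0.910000
step 4 [2y] zero: DF = P = 1121/1250 ≈ 0.896800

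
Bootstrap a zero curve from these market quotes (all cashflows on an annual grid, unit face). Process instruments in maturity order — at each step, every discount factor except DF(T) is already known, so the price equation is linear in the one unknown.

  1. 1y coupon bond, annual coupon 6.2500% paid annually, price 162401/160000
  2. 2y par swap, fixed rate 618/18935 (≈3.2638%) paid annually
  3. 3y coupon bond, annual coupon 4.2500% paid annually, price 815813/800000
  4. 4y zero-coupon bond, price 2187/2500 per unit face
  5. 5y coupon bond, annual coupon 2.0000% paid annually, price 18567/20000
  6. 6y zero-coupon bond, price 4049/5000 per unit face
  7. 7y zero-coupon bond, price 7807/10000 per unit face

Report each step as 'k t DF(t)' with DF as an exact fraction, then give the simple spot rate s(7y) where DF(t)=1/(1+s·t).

1 1 9553/10000
2 2 4691/5000
3 3 901/1000
4 4 2187/2500
5 5 4191/5000
6 6 4049/5000
7 7 7807/10000
s(7y) = (1/(7807/10000) − 1)/(7) = 2193/54649 ≈ 4.0129%

step 1 [1y] bond c/1=1/16: DF=(162401/160000 − 1/16·(0))/(1+1/16) = 9553/10000 ≈ 0.955300
step 2 [2y] swap r/1=618/18935: DF=(1 − 618/18935·(0.955300))/(1+618/18935) = 4691/5000 ≈ 0.938200
step 3 [3y] bond c/1=17/400: DF=(815813/800000 − 17/400·(0.955300+0.938200))/(1+17/400) = 901/1000 ≈ 0.901000
step 4 [4y] zero: DF = P = 2187/2500 ≈ 0.874800
step 5 [5y] bond c/1=1/50: DF=(18567/20000 − 1/50·(0.955300+0.938200+0.901000+0.874800))/(1+1/50) = 4191/5000 ≈ 0.838200
step 6 [6y] zero: DF = P = 4049/5000 ≈ 0.809800
step 7 [7y] zero: DF = P = 7807/10000 ≈ 0.780700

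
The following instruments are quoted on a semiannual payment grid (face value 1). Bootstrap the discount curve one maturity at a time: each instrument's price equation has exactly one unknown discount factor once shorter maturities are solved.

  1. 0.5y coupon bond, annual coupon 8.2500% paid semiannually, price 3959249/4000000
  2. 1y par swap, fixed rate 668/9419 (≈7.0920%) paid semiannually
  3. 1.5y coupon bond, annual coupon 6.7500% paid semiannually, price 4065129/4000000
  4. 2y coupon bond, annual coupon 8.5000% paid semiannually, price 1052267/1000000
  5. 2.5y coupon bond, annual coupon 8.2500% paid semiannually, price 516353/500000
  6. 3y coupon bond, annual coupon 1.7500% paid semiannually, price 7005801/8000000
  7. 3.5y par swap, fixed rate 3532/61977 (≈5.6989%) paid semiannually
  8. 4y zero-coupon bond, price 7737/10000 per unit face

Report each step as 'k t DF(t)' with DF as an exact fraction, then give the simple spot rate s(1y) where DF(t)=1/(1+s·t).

step 1 [0.5y] bond c/2=33/800: DF=(3959249/4000000 − 33/800·(0))/(1+33/800) = 4753/5000 ≈ 0.950600
step 2 [1y] swap r/2=334/9419: DF=(1 − 334/9419·(0.950600))/(1+334/9419) = 2333/2500 ≈ 0.933200
step 3 [1.5y] bond c/2=27/800: DF=(4065129/4000000 − 27/800·(0.950600+0.933200))/(1+27/800) = 576/625 ≈ 0.921600
step 4 [2y] bond c/2=17/400: DF=(1052267/1000000 − 17/400·(0.950600+0.933200+0.921600))/(1+17/400) = 179/200 ≈ 0.895000
step 5 [2.5y] bond c/2=33/800: DF=(516353/500000 − 33/800·(0.950600+0.933200+0.921600+0.895000))/(1+33/800) = 2113/2500 ≈ 0.845200
step 6 [3y] bond c/2=7/800: DF=(7005801/8000000 − 7/800·(0.950600+0.933200+0.921600+0.895000+0.845200))/(1+7/800) = 8287/10000 ≈ 0.828700
step 7 [3.5y] swap r/2=1766/61977: DF=(1 − 1766/61977·(0.950600+0.933200+0.921600+0.895000+0.845200+0.828700))/(1+1766/61977) = 4117/5000 ≈ 0.823400
step 8 [4y] zero: DF = P = 7737/10000 ≈ 0.773700

1 1/2 4753/5000
2 1 2333/2500
3 3/2 576/625
4 2 179/200
5 5/2 2113/2500
6 3 8287/10000
7 7/2 4117/5000
8 4 7737/10000
s(1y) = (1/(2333/2500) − 1)/(1) = 167/2333 ≈ 7.1582%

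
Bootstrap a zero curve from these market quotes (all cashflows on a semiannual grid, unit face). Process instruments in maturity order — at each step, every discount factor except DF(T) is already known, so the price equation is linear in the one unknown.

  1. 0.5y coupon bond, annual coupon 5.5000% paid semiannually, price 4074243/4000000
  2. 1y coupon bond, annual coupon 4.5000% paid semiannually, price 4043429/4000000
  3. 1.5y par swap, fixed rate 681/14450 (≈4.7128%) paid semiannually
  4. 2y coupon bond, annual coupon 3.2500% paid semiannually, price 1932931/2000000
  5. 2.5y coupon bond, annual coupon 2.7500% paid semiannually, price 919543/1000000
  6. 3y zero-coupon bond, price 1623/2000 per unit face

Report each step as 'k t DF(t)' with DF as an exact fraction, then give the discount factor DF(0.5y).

1 1/2 9913/10000
2 1 2417/2500
3 3/2 9319/10000
4 2 1131/1250
5 5/2 2139/2500
6 3 1623/2000
DF(0.5y) = 9913/10000 ≈ 0.991300

step 1 [0.5y] bond c/2=11/400: DF=(4074243/4000000 − 11/400·(0))/(1+11/400) = 9913/10000 ≈ 0.991300
step 2 [1y] bond c/2=9/400: DF=(4043429/4000000 − 9/400·(0.991300))/(1+9/400) = 2417/2500 ≈ 0.966800
step 3 [1.5y] swap r/2=681/28900: DF=(1 − 681/28900·(0.991300+0.966800))/(1+681/28900) = 9319/10000 ≈ 0.931900
step 4 [2y] bond c/2=13/800: DF=(1932931/2000000 − 13/800·(0.991300+0.966800+0.931900))/(1+13/800) = 1131/1250 ≈ 0.904800
step 5 [2.5y] bond c/2=11/800: DF=(919543/1000000 − 11/800·(0.991300+0.966800+0.931900+0.904800))/(1+11/800) = 2139/2500 ≈ 0.855600
step 6 [3y] zero: DF = P = 1623/2000 ≈ 0.811500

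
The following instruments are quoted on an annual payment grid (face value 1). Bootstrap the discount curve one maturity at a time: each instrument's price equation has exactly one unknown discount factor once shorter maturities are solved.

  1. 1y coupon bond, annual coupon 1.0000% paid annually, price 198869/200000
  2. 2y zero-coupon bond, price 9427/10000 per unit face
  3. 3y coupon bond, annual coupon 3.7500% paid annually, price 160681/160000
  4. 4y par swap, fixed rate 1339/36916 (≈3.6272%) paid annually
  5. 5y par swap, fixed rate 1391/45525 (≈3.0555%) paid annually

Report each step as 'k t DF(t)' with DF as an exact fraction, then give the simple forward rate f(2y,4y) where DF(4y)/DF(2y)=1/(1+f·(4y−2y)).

1 1 1969/2000
2 2 9427/10000
3 3 8983/10000
4 4 8661/10000
5 5 8609/10000
f(2y,4y) = ((9427/10000)/(8661/10000) − 1)/(2) = 383/8661 ≈ 4.4221%

step 1 [1y] bond c/1=1/100: DF=(198869/200000 − 1/100·(0))/(1+1/100) = 1969/2000 ≈ 0.984500
step 2 [2y] zero: DF = P = 9427/10000 ≈ 0.942700
step 3 [3y] bond c/1=3/80: DF=(160681/160000 − 3/80·(0.984500+0.942700))/(1+3/80) = 8983/10000 ≈ 0.898300
step 4 [4y] swap r/1=1339/36916: DF=(1 − 1339/36916·(0.984500+0.942700+0.898300))/(1+1339/36916) = 8661/10000 ≈ 0.866100
step 5 [5y] swap r/1=1391/45525: DF=(1 − 1391/45525·(0.984500+0.942700+0.898300+0.866100))/(1+1391/45525) = 8609/10000 ≈ 0.860900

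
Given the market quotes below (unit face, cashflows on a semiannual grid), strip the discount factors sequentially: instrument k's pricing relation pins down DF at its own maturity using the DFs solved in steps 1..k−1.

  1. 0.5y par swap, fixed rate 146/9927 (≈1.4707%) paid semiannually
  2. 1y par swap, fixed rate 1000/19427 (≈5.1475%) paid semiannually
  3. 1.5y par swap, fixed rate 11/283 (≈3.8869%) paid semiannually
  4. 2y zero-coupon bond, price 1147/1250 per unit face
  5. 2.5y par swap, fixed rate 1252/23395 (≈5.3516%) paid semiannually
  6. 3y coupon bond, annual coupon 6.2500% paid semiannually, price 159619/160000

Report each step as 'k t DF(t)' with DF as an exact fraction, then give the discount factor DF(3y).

1 1/2 9927/10000
2 1 19/20
3 3/2 9439/10000
4 2 1147/1250
5 5/2 2187/2500
6 3 516/625
DF(3y) = 516/625 ≈ 0.825600

step 1 [0.5y] swap r/2=73/9927: DF=(1 − 73/9927·(0))/(1+73/9927) = 9927/10000 ≈ 0.992700
step 2 [1y] swap r/2=500/19427: DF=(1 − 500/19427·(0.992700))/(1+500/19427) = 19/20 ≈ 0.950000
step 3 [1.5y] swap r/2=11/566: DF=(1 − 11/566·(0.992700+0.950000))/(1+11/566) = 9439/10000 ≈ 0.943900
step 4 [2y] zero: DF = P = 1147/1250 ≈ 0.917600
step 5 [2.5y] swap r/2=626/23395: DF=(1 − 626/23395·(0.992700+0.950000+0.943900+0.917600))/(1+626/23395) = 2187/2500 ≈ 0.874800
step 6 [3y] bond c/2=1/32: DF=(159619/160000 − 1/32·(0.992700+0.950000+0.943900+0.917600+0.874800))/(1+1/32) = 516/625 ≈ 0.825600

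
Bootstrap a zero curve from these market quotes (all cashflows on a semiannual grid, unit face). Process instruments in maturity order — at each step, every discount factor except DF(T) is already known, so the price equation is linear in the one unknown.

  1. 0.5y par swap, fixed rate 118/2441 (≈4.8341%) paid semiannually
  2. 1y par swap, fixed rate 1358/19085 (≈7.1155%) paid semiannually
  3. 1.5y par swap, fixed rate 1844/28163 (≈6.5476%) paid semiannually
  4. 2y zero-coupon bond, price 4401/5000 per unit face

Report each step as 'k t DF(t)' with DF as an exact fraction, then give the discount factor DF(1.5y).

1 1/2 2441/2500
2 1 9321/10000
3 3/2 4539/5000
4 2 4401/5000
DF(1.5y) = 4539/5000 ≈ 0.907800

step 1 [0.5y] swap r/2=59/2441: DF=(1 − 59/2441·(0))/(1+59/2441) = 2441/2500 ≈ 0.976400
step 2 [1y] swap r/2=679/19085: DF=(1 − 679/19085·(0.976400))/(1+679/19085) = 9321/10000 ≈ 0.932100
step 3 [1.5y] swap r/2=922/28163: DF=(1 − 922/28163·(0.976400+0.932100))/(1+922/28163) = 4539/5000 ≈ 0.907800
step 4 [2y] zero: DF = P = 4401/5000 ≈ 0.880200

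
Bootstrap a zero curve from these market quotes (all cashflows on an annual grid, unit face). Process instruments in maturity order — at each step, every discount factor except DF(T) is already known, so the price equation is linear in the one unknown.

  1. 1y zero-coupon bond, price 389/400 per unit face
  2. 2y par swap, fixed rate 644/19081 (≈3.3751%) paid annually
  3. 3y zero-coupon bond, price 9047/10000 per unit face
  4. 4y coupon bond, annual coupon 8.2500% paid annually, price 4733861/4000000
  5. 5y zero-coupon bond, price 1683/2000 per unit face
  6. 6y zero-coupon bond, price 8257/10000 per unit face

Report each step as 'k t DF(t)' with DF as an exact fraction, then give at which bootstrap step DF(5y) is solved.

step 1 [1y] zero: DF = P = 389/400 ≈ 0.972500
step 2 [2y] swap r/1=644/19081: DF=(1 − 644/19081·(0.972500))/(1+644/19081) = 2339/2500 ≈ 0.935600
step 3 [3y] zero: DF = P = 9047/10000 ≈ 0.904700
step 4 [4y] bond c/1=33/400: DF=(4733861/4000000 − 33/400·(0.972500+0.935600+0.904700))/(1+33/400) = 8789/10000 ≈ 0.878900
step 5 [5y] zero: DF = P = 1683/2000 ≈ 0.841500
step 6 [6y] zero: DF = P = 8257/10000 ≈ 0.825700

1 1 389/400
2 2 2339/2500
3 3 9047/10000
4 4 8789/10000
5 5 1683/2000
6 6 8257/10000
DF(5y) is solved at step 5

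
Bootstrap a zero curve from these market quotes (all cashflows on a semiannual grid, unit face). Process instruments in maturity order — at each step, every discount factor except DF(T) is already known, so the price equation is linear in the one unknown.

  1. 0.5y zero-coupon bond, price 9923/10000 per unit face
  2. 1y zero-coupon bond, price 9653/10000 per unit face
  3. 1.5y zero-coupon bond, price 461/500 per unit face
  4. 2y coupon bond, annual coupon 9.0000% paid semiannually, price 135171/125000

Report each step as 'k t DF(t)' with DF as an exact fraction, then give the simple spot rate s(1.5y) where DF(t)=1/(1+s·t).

step 1 [0.5y] zero: DF = P = 9923/10000 ≈ 0.992300
step 2 [1y] zero: DF = P = 9653/10000 ≈ 0.965300
step 3 [1.5y] zero: DF = P = 461/500 ≈ 0.922000
step 4 [2y] bond c/2=9/200: DF=(135171/125000 − 9/200·(0.992300+0.965300+0.922000))/(1+9/200) = 2277/2500 ≈ 0.910800

1 1/2 9923/10000
2 1 9653/10000
3 3/2 461/500
4 2 2277/2500
s(1.5y) = (1/(461/500) − 1)/(3/2) = 26/461 ≈ 5.6399%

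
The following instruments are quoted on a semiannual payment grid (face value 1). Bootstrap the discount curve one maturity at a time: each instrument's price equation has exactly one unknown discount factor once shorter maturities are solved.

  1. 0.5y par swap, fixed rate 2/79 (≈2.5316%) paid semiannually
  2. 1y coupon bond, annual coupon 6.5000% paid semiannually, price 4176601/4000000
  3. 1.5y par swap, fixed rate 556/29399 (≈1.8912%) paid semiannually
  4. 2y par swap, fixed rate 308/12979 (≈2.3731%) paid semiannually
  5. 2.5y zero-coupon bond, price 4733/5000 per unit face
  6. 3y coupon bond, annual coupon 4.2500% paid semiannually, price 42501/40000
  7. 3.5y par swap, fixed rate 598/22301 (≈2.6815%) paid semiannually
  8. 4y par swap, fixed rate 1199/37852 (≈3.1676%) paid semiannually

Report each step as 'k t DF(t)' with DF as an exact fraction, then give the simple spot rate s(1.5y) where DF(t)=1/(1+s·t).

1 1/2 79/80
2 1 4901/5000
3 3/2 4861/5000
4 2 4769/5000
5 5/2 4733/5000
6 3 9397/10000
7 7/2 9103/10000
8 4 8801/10000
s(1.5y) = (1/(4861/5000) − 1)/(3/2) = 278/14583 ≈ 1.9063%

step 1 [0.5y] swap r/2=1/79: DF=(1 − 1/79·(0))/(1+1/79) = 79/80 ≈ 0.987500
step 2 [1y] bond c/2=13/400: DF=(4176601/4000000 − 13/400·(0.987500))/(1+13/400) = 4901/5000 ≈ 0.980200
step 3 [1.5y] swap r/2=278/29399: DF=(1 − 278/29399·(0.987500+0.980200))/(1+278/29399) = 4861/5000 ≈ 0.972200
step 4 [2y] swap r/2=154/12979: DF=(1 − 154/12979·(0.987500+0.980200+0.972200))/(1+154/12979) = 4769/5000 ≈ 0.953800
step 5 [2.5y] zero: DF = P = 4733/5000 ≈ 0.946600
step 6 [3y] bond c/2=17/800: DF=(42501/40000 − 17/800·(0.987500+0.980200+0.972200+0.953800+0.946600))/(1+17/800) = 9397/10000 ≈ 0.939700
step 7 [3.5y] swap r/2=299/22301: DF=(1 − 299/22301·(0.987500+0.980200+0.972200+0.953800+0.946600+0.939700))/(1+299/22301) = 9103/10000 ≈ 0.910300
step 8 [4y] swap r/2=1199/75704: DF=(1 − 1199/75704·(0.987500+0.980200+0.972200+0.953800+0.946600+0.939700+0.910300))/(1+1199/75704) = 8801/10000 ≈ 0.880100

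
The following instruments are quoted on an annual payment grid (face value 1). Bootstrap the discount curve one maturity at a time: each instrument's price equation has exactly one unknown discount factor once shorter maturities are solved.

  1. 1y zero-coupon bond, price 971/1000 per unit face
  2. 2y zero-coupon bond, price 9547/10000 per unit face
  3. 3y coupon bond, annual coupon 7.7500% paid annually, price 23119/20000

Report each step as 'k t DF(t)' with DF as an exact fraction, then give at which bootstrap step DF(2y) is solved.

step 1 [1y] zero: DF = P = 971/1000 ≈ 0.971000
step 2 [2y] zero: DF = P = 9547/10000 ≈ 0.954700
step 3 [3y] bond c/1=31/400: DF=(23119/20000 − 31/400·(0.971000+0.954700))/(1+31/400) = 9343/10000 ≈ 0.934300

1 1 971/1000
2 2 9547/10000
3 3 9343/10000
DF(2y) is solved at step 2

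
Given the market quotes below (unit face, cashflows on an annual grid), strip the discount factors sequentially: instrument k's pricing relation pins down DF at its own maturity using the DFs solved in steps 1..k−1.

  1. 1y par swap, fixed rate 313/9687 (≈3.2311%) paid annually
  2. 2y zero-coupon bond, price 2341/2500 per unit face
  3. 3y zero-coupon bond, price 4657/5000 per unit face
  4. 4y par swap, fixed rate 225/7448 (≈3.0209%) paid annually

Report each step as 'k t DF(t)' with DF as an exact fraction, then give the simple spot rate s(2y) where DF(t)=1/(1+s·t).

1 1 9687/10000
2 2 2341/2500
3 3 4657/5000
4 4 71/80
s(2y) = (1/(2341/2500) − 1)/(2) = 159/4682 ≈ 3.3960%

step 1 [1y] swap r/1=313/9687: DF=(1 − 313/9687·(0))/(1+313/9687) = 9687/10000 ≈ 0.968700
step 2 [2y] zero: DF = P = 2341/2500 ≈ 0.936400
step 3 [3y] zero: DF = P = 4657/5000 ≈ 0.931400
step 4 [4y] swap r/1=225/7448: DF=(1 − 225/7448·(0.968700+0.936400+0.931400))/(1+225/7448) = 71/80 ≈ 0.887500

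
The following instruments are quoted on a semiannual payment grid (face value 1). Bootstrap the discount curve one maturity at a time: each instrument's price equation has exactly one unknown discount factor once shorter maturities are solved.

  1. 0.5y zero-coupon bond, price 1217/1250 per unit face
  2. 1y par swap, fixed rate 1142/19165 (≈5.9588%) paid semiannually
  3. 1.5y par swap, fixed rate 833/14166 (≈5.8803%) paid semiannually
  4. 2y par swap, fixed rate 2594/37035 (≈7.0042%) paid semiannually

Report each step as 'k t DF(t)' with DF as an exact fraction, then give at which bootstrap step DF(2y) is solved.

step 1 [0.5y] zero: DF = P = 1217/1250 ≈ 0.973600
step 2 [1y] swap r/2=571/19165: DF=(1 − 571/19165·(0.973600))/(1+571/19165) = 9429/10000 ≈ 0.942900
step 3 [1.5y] swap r/2=833/28332: DF=(1 − 833/28332·(0.973600+0.942900))/(1+833/28332) = 9167/10000 ≈ 0.916700
step 4 [2y] swap r/2=1297/37035: DF=(1 − 1297/37035·(0.973600+0.942900+0.916700))/(1+1297/37035) = 8703/10000 ≈ 0.870300

1 1/2 1217/1250
2 1 9429/10000
3 3/2 9167/10000
4 2 8703/10000
DF(2y) is solved at step 4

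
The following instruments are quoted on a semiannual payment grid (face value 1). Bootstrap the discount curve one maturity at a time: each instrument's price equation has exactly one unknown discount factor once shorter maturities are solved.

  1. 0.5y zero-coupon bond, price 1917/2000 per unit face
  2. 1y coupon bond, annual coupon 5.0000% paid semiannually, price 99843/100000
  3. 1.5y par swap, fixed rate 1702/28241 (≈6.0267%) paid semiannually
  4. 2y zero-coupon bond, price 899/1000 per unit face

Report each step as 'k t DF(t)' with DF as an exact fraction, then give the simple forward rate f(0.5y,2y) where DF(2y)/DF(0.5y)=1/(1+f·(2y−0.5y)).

1 1/2 1917/2000
2 1 9507/10000
3 3/2 9149/10000
4 2 899/1000
f(0.5y,2y) = ((1917/2000)/(899/1000) − 1)/(3/2) = 119/2697 ≈ 4.4123%

step 1 [0.5y] zero: DF = P = 1917/2000 ≈ 0.958500
step 2 [1y] bond c/2=1/40: DF=(99843/100000 − 1/40·(0.958500))/(1+1/40) = 9507/10000 ≈ 0.950700
step 3 [1.5y] swap r/2=851/28241: DF=(1 − 851/28241·(0.958500+0.950700))/(1+851/28241) = 9149/10000 ≈ 0.914900
step 4 [2y] zero: DF = P = 899/1000 ≈ 0.899000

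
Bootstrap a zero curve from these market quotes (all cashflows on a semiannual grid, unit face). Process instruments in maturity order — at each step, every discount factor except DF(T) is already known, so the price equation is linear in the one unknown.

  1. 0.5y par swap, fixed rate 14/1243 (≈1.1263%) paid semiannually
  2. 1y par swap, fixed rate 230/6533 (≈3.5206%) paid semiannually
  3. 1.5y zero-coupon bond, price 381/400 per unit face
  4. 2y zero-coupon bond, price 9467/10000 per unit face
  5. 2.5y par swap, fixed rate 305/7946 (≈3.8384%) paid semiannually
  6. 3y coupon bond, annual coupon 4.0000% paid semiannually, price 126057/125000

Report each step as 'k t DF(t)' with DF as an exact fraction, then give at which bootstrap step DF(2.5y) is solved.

1 1/2 1243/1250
2 1 1931/2000
3 3/2 381/400
4 2 9467/10000
5 5/2 1817/2000
6 3 1119/1250
DF(2.5y) is solved at step 5

step 1 [0.5y] swap r/2=7/1243: DF=(1 − 7/1243·(0))/(1+7/1243) = 1243/1250 ≈ 0.994400
step 2 [1y] swap r/2=115/6533: DF=(1 − 115/6533·(0.994400))/(1+115/6533) = 1931/2000 ≈ 0.965500
step 3 [1.5y] zero: DF = P = 381/400 ≈ 0.952500
step 4 [2y] zero: DF = P = 9467/10000 ≈ 0.946700
step 5 [2.5y] swap r/2=305/15892: DF=(1 − 305/15892·(0.994400+0.965500+0.952500+0.946700))/(1+305/15892) = 1817/2000 ≈ 0.908500
step 6 [3y] bond c/2=1/50: DF=(126057/125000 − 1/50·(0.994400+0.965500+0.952500+0.946700+0.908500))/(1+1/50) = 1119/1250 ≈ 0.895200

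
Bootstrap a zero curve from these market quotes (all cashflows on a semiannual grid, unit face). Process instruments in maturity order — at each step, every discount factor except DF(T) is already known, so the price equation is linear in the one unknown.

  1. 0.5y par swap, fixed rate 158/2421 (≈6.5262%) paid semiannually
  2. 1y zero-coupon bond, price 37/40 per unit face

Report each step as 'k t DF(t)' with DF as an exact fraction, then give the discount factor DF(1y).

1 1/2 2421/2500
2 1 37/40
DF(1y) = 37/40 ≈ 0.925000

step 1 [0.5y] swap r/2=79/2421: DF=(1 − 79/2421·(0))/(1+79/2421) = 2421/2500 ≈ 0.968400
step 2 [1y] zero: DF = P = 37/40 ≈ 0.925000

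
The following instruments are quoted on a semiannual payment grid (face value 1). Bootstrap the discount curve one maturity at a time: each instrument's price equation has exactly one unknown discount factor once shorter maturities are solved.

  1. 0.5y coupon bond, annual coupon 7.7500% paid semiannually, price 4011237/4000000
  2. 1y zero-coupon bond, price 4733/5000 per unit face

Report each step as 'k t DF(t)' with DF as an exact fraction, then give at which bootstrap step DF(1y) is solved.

step 1 [0.5y] bond c/2=31/800: DF=(4011237/4000000 − 31/800·(0))/(1+31/800) = 4827/5000 ≈ 0.965400
step 2 [1y] zero: DF = P = 4733/5000 ≈ 0.946600

1 1/2 4827/5000
2 1 4733/5000
DF(1y) is solved at step 2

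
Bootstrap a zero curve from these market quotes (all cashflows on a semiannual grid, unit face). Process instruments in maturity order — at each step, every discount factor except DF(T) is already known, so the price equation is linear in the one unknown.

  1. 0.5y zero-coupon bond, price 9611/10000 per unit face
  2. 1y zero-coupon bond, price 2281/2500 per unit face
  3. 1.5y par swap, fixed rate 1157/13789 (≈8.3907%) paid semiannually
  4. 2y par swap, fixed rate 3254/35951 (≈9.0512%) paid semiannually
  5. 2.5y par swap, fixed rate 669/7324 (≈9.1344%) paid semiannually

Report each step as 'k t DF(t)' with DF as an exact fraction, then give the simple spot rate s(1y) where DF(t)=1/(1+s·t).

1 1/2 9611/10000
2 1 2281/2500
3 3/2 8843/10000
4 2 8373/10000
5 5/2 7993/10000
s(1y) = (1/(2281/2500) − 1)/(1) = 219/2281 ≈ 9.6011%

step 1 [0.5y] zero: DF = P = 9611/10000 ≈ 0.961100
step 2 [1y] zero: DF = P = 2281/2500 ≈ 0.912400
step 3 [1.5y] swap r/2=1157/27578: DF=(1 − 1157/27578·(0.961100+0.912400))/(1+1157/27578) = 8843/10000 ≈ 0.884300
step 4 [2y] swap r/2=1627/35951: DF=(1 − 1627/35951·(0.961100+0.912400+0.884300))/(1+1627/35951) = 8373/10000 ≈ 0.837300
step 5 [2.5y] swap r/2=669/14648: DF=(1 − 669/14648·(0.961100+0.912400+0.884300+0.837300))/(1+669/14648) = 7993/10000 ≈ 0.799300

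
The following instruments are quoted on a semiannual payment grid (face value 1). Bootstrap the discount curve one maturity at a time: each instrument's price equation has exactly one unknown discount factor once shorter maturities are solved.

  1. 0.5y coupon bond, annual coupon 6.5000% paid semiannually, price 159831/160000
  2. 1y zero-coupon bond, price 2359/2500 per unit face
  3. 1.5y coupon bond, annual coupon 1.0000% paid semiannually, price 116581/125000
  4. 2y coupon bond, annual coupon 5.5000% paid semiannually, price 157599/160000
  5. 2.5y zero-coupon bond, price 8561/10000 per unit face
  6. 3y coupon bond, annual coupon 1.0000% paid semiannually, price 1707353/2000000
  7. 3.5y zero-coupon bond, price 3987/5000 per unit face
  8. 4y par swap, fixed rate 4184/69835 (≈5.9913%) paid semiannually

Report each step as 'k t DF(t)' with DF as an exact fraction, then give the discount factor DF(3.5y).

step 1 [0.5y] bond c/2=13/400: DF=(159831/160000 − 13/400·(0))/(1+13/400) = 387/400 ≈ 0.967500
step 2 [1y] zero: DF = P = 2359/2500 ≈ 0.943600
step 3 [1.5y] bond c/2=1/200: DF=(116581/125000 − 1/200·(0.967500+0.943600))/(1+1/200) = 1837/2000 ≈ 0.918500
step 4 [2y] bond c/2=11/400: DF=(157599/160000 − 11/400·(0.967500+0.943600+0.918500))/(1+11/400) = 8829/10000 ≈ 0.882900
step 5 [2.5y] zero: DF = P = 8561/10000 ≈ 0.856100
step 6 [3y] bond c/2=1/200: DF=(1707353/2000000 − 1/200·(0.967500+0.943600+0.918500+0.882900+0.856100))/(1+1/200) = 8267/10000 ≈ 0.826700
step 7 [3.5y] zero: DF = P = 3987/5000 ≈ 0.797400
step 8 [4y] swap r/2=2092/69835: DF=(1 − 2092/69835·(0.967500+0.943600+0.918500+0.882900+0.856100+0.826700+0.797400))/(1+2092/69835) = 1977/2500 ≈ 0.790800

1 1/2 387/400
2 1 2359/2500
3 3/2 1837/2000
4 2 8829/10000
5 5/2 8561/10000
6 3 8267/10000
7 7/2 3987/5000
8 4 1977/2500
DF(3.5y) = 3987/5000 ≈ 0.797400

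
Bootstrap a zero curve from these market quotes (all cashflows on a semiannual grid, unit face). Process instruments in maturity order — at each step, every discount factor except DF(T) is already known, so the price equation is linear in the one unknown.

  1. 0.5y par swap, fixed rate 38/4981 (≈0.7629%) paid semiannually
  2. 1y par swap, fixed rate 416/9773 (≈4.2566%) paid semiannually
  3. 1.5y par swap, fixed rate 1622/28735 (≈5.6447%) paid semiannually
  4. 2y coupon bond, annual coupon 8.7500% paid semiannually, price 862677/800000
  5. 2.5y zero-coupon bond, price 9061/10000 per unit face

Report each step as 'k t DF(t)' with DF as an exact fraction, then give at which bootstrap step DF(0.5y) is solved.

step 1 [0.5y] swap r/2=19/4981: DF=(1 − 19/4981·(0))/(1+19/4981) = 4981/5000 ≈ 0.996200
step 2 [1y] swap r/2=208/9773: DF=(1 − 208/9773·(0.996200))/(1+208/9773) = 599/625 ≈ 0.958400
step 3 [1.5y] swap r/2=811/28735: DF=(1 − 811/28735·(0.996200+0.958400))/(1+811/28735) = 9189/10000 ≈ 0.918900
step 4 [2y] bond c/2=7/160: DF=(862677/800000 − 7/160·(0.996200+0.958400+0.918900))/(1+7/160) = 9127/10000 ≈ 0.912700
step 5 [2.5y] zero: DF = P = 9061/10000 ≈ 0.906100

1 1/2 4981/5000
2 1 599/625
3 3/2 9189/10000
4 2 9127/10000
5 5/2 9061/10000
DF(0.5y) is solved at step 1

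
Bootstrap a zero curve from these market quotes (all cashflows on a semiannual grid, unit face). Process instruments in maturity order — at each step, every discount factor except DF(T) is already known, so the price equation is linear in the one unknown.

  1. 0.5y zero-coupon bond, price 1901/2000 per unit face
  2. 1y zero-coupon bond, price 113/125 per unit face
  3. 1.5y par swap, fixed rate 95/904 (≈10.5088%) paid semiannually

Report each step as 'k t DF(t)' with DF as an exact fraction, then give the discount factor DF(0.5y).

step 1 [0.5y] zero: DF = P = 1901/2000 ≈ 0.950500
step 2 [1y] zero: DF = P = 113/125 ≈ 0.904000
step 3 [1.5y] swap r/2=95/1808: DF=(1 − 95/1808·(0.950500+0.904000))/(1+95/1808) = 343/400 ≈ 0.857500

1 1/2 1901/2000
2 1 113/125
3 3/2 343/400
DF(0.5y) = 1901/2000 ≈ 0.950500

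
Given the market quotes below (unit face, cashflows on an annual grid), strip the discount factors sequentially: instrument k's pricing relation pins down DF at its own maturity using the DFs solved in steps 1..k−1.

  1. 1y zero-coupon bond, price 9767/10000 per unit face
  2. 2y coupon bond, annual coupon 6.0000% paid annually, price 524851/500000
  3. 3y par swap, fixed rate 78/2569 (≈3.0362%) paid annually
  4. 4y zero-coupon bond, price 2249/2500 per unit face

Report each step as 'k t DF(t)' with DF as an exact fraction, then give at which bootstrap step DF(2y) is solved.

1 1 9767/10000
2 2 187/200
3 3 4571/5000
4 4 2249/2500
DF(2y) is solved at step 2

step 1 [1y] zero: DF = P = 9767/10000 ≈ 0.976700
step 2 [2y] bond c/1=3/50: DF=(524851/500000 − 3/50·(0.976700))/(1+3/50) = 187/200 ≈ 0.935000
step 3 [3y] swap r/1=78/2569: DF=(1 − 78/2569·(0.976700+0.935000))/(1+78/2569) = 4571/5000 ≈ 0.914200
step 4 [4y] zero: DF = P = 2249/2500 ≈ 0.899600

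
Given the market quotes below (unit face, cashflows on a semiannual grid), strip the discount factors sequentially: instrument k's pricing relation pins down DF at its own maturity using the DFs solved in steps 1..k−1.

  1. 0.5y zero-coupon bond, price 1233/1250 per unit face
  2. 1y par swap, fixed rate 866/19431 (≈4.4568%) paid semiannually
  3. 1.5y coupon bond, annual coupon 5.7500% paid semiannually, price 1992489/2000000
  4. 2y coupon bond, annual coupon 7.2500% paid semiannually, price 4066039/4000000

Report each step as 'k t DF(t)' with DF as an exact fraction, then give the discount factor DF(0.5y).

step 1 [0.5y] zero: DF = P = 1233/1250 ≈ 0.986400
step 2 [1y] swap r/2=433/19431: DF=(1 − 433/19431·(0.986400))/(1+433/19431) = 9567/10000 ≈ 0.956700
step 3 [1.5y] bond c/2=23/800: DF=(1992489/2000000 − 23/800·(0.986400+0.956700))/(1+23/800) = 9141/10000 ≈ 0.914100
step 4 [2y] bond c/2=29/800: DF=(4066039/4000000 − 29/800·(0.986400+0.956700+0.914100))/(1+29/800) = 881/1000 ≈ 0.881000

1 1/2 1233/1250
2 1 9567/10000
3 3/2 9141/10000
4 2 881/1000
DF(0.5y) = 1233/1250 ≈ 0.986400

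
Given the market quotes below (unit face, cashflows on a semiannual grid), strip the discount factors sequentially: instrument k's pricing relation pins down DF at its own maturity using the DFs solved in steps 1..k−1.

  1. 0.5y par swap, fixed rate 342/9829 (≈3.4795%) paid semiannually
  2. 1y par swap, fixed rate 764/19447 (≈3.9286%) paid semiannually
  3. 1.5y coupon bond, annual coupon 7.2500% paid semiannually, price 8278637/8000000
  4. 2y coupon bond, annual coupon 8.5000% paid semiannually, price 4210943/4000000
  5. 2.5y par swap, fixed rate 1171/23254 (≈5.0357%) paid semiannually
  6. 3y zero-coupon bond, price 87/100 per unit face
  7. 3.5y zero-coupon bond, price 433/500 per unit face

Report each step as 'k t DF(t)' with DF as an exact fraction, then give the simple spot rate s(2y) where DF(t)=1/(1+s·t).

1 1/2 9829/10000
2 1 4809/5000
3 3/2 4653/5000
4 2 4463/5000
5 5/2 8829/10000
6 3 87/100
7 7/2 433/500
s(2y) = (1/(4463/5000) − 1)/(2) = 537/8926 ≈ 6.0161%

step 1 [0.5y] swap r/2=171/9829: DF=(1 − 171/9829·(0))/(1+171/9829) = 9829/10000 ≈ 0.982900
step 2 [1y] swap r/2=382/19447: DF=(1 − 382/19447·(0.982900))/(1+382/19447) = 4809/5000 ≈ 0.961800
step 3 [1.5y] bond c/2=29/800: DF=(8278637/8000000 − 29/800·(0.982900+0.961800))/(1+29/800) = 4653/5000 ≈ 0.930600
step 4 [2y] bond c/2=17/400: DF=(4210943/4000000 − 17/400·(0.982900+0.961800+0.930600))/(1+17/400) = 4463/5000 ≈ 0.892600
step 5 [2.5y] swap r/2=1171/46508: DF=(1 − 1171/46508·(0.982900+0.961800+0.930600+0.892600))/(1+1171/46508) = 8829/10000 ≈ 0.882900
step 6 [3y] zero: DF = P = 87/100 ≈ 0.870000
step 7 [3.5y] zero: DF = P = 433/500 ≈ 0.866000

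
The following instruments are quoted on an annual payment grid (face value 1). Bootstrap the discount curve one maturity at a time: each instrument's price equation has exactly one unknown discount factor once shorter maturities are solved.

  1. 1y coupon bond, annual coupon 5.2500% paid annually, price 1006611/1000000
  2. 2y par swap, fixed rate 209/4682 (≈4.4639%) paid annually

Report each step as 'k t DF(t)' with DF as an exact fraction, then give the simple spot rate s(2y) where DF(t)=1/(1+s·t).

1 1 2391/2500
2 2 2291/2500
s(2y) = (1/(2291/2500) − 1)/(2) = 209/4582 ≈ 4.5613%

step 1 [1y] bond c/1=21/400: DF=(1006611/1000000 − 21/400·(0))/(1+21/400) = 2391/2500 ≈ 0.956400
step 2 [2y] swap r/1=209/4682: DF=(1 − 209/4682·(0.956400))/(1+209/4682) = 2291/2500 ≈ 0.916400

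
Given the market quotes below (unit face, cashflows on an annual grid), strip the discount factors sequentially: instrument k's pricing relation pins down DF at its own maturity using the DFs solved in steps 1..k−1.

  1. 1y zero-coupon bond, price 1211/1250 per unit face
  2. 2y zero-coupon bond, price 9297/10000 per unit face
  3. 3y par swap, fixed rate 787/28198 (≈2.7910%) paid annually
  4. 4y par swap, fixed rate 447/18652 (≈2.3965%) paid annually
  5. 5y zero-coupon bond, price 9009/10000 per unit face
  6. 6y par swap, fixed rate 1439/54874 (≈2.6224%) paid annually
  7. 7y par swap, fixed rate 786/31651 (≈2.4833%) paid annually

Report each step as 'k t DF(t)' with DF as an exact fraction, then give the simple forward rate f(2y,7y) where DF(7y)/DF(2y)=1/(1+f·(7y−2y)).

1 1 1211/1250
2 2 9297/10000
3 3 9213/10000
4 4 4553/5000
5 5 9009/10000
6 6 8561/10000
7 7 2107/2500
f(2y,7y) = ((9297/10000)/(2107/2500) − 1)/(5) = 869/42140 ≈ 2.0622%

step 1 [1y] zero: DF = P = 1211/1250 ≈ 0.968800
step 2 [2y] zero: DF = P = 9297/10000 ≈ 0.929700
step 3 [3y] swap r/1=787/28198: DF=(1 − 787/28198·(0.968800+0.929700))/(1+787/28198) = 9213/10000 ≈ 0.921300
step 4 [4y] swap r/1=447/18652: DF=(1 − 447/18652·(0.968800+0.929700+0.921300))/(1+447/18652) = 4553/5000 ≈ 0.910600
step 5 [5y] zero: DF = P = 9009/10000 ≈ 0.900900
step 6 [6y] swap r/1=1439/54874: DF=(1 − 1439/54874·(0.968800+0.929700+0.921300+0.910600+0.900900))/(1+1439/54874) = 8561/10000 ≈ 0.856100
step 7 [7y] swap r/1=786/31651: DF=(1 − 786/31651·(0.968800+0.929700+0.921300+0.910600+0.900900+0.856100))/(1+786/31651) = 2107/2500 ≈ 0.842800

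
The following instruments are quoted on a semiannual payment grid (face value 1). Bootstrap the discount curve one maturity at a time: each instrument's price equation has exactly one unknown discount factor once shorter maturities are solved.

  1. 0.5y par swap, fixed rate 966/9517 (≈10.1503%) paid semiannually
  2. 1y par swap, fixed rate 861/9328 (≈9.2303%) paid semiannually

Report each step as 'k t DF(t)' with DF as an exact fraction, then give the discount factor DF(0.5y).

step 1 [0.5y] swap r/2=483/9517: DF=(1 − 483/9517·(0))/(1+483/9517) = 9517/10000 ≈ 0.951700
step 2 [1y] swap r/2=861/18656: DF=(1 − 861/18656·(0.951700))/(1+861/18656) = 9139/10000 ≈ 0.913900

1 1/2 9517/10000
2 1 9139/10000
DF(0.5y) = 9517/10000 ≈ 0.951700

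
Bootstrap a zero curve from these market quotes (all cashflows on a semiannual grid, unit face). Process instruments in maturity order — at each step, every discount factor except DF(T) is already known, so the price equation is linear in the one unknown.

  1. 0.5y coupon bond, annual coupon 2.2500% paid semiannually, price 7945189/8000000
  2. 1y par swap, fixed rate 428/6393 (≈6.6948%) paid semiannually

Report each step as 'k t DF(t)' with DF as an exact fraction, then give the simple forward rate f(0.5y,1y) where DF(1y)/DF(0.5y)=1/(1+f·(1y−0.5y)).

step 1 [0.5y] bond c/2=9/800: DF=(7945189/8000000 − 9/800·(0))/(1+9/800) = 9821/10000 ≈ 0.982100
step 2 [1y] swap r/2=214/6393: DF=(1 − 214/6393·(0.982100))/(1+214/6393) = 4679/5000 ≈ 0.935800

1 1/2 9821/10000
2 1 4679/5000
f(0.5y,1y) = ((9821/10000)/(4679/5000) − 1)/(1/2) = 463/4679 ≈ 9.8953%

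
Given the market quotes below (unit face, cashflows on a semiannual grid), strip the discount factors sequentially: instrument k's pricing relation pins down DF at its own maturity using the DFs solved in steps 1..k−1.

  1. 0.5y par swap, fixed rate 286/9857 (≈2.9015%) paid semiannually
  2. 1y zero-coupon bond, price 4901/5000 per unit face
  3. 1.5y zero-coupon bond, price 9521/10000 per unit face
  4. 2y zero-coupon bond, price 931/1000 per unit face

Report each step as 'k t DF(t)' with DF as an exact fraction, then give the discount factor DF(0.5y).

1 1/2 9857/10000
2 1 4901/5000
3 3/2 9521/10000
4 2 931/1000
DF(0.5y) = 9857/10000 ≈ 0.985700

step 1 [0.5y] swap r/2=143/9857: DF=(1 − 143/9857·(0))/(1+143/9857) = 9857/10000 ≈ 0.985700
step 2 [1y] zero: DF = P = 4901/5000 ≈ 0.980200
step 3 [1.5y] zero: DF = P = 9521/10000 ≈ 0.952100
step 4 [2y] zero: DF = P = 931/1000 ≈ 0.931000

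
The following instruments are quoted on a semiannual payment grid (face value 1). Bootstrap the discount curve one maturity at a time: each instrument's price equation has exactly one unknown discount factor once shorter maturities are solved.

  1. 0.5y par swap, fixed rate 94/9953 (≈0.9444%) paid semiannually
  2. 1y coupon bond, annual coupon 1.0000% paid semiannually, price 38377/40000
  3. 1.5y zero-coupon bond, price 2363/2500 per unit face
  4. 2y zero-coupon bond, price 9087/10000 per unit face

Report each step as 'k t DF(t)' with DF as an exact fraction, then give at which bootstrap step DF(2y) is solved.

step 1 [0.5y] swap r/2=47/9953: DF=(1 − 47/9953·(0))/(1+47/9953) = 9953/10000 ≈ 0.995300
step 2 [1y] bond c/2=1/200: DF=(38377/40000 − 1/200·(0.995300))/(1+1/200) = 9497/10000 ≈ 0.949700
step 3 [1.5y] zero: DF = P = 2363/2500 ≈ 0.945200
step 4 [2y] zero: DF = P = 9087/10000 ≈ 0.908700

1 1/2 9953/10000
2 1 9497/10000
3 3/2 2363/2500
4 2 9087/10000
DF(2y) is solved at step 4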